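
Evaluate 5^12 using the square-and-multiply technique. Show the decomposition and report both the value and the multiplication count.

Computing 5^12 by squaring (build up from 5^1; each line after the first costs one multiplication):

5^1 = 5
5^2 = (5^1)^2 = 5^2 = 25
5^3 = 5 * 5^2 = 5 * 25 = 125
5^6 = (5^3)^2 = 125^2 = 15625
5^12 = (5^6)^2 = 15625^2 = 244140625

Result: 244140625
Multiplications needed: 4 (4 lines after 5^1)

5^12 = 244140625. Using exponentiation by squaring, this requires 4 multiplications. The key idea: if the exponent is even, square the half-power; if odd, multiply by the base once.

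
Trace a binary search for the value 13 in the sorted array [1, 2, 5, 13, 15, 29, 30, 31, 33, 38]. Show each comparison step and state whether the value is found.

Binary search for 13 in [1, 2, 5, 13, 15, 29, 30, 31, 33, 38]:

lo=0, hi=9, mid=4, arr[mid]=15 -> 15 > 13, search left half
lo=0, hi=3, mid=1, arr[mid]=2 -> 2 < 13, search right half
lo=2, hi=3, mid=2, arr[mid]=5 -> 5 < 13, search right half
lo=3, hi=3, mid=3, arr[mid]=13 -> Found target at index 3!

Binary search finds 13 at index 3 after 4 comparisons. The search repeatedly halves the search space by comparing with the middle element.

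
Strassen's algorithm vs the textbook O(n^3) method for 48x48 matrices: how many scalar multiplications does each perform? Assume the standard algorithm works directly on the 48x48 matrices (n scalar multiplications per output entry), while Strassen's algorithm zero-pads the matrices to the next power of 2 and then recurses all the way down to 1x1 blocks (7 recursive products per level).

Matrix multiplication for 48x48 matrices:

Strassen's algorithm requires power-of-2 dimensions. Pad 48x48 to 64x64 (next power of 2).

Standard algorithm: 48^3 = 110592 multiplications
Strassen's algorithm: 7^(log2(64)) = 7^6 = 117649 multiplications
Difference: 110592 - 117649 = -7057 (Strassen uses MORE here due to padding overhead — for small or just-over-power-of-2 n, padding can outweigh the per-level savings)

Standard: 110592 multiplications (48^3). Strassen: 117649 multiplications (7^6, after padding to 64x64). Strassen reduces 8 recursive multiplications to 7 at each level.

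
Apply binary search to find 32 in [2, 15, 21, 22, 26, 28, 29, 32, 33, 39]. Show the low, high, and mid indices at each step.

Binary search for 32 in [2, 15, 21, 22, 26, 28, 29, 32, 33, 39]:

lo=0, hi=9, mid=4, arr[mid]=26 -> 26 < 32, search right half
lo=5, hi=9, mid=7, arr[mid]=32 -> Found target at index 7!

Binary search finds 32 at index 7 after 2 comparisons. The search repeatedly halves the search space by comparing with the middle element.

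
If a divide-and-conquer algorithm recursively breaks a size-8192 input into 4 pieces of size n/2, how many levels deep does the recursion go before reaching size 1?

For divide and conquer with division factor 2:

Problem sizes at each level:
Level 0: 8192
Level 1: 4096
Level 2: 2048
Level 3: 1024
Level 4: 512
Level 5: 256
Level 6: 128
Level 7: 64
Level 8: 32
Level 9: 16
Level 10: 8
Level 11: 4
Level 12: 2
Level 13: 1

The root is level 0 and the size-1 base case is level 13 (the tree spans levels 0 through 13, i.e. 14 levels counting the root), so the depth is the number of divisions: log_2(8192) = 13

The recursion tree depth is log_2(8192) = 13. At each level, the problem size is divided by 2, so it takes 13 divisions to reduce to a base case of size 1. The algorithm makes 4 recursive calls at each level.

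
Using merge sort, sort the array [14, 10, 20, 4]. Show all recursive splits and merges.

Merge sort trace:

Split: [14, 10, 20, 4] -> [14, 10] and [20, 4]
  Split: [14, 10] -> [14] and [10]
  Merge: [14] + [10] -> [10, 14]
  Split: [20, 4] -> [20] and [4]
  Merge: [20] + [4] -> [4, 20]
Merge: [10, 14] + [4, 20] -> [4, 10, 14, 20]

Final sorted array: [4, 10, 14, 20]

The merge sort proceeds by recursively splitting the array and merging sorted halves.
After all merges, the sorted array is [4, 10, 14, 20].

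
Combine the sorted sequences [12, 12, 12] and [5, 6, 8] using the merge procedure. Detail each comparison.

Merging process:

Compare 12 vs 5: take 5 from right. Merged: [5]
Compare 12 vs 6: take 6 from right. Merged: [5, 6]
Compare 12 vs 8: take 8 from right. Merged: [5, 6, 8]
Append remaining from left: [12, 12, 12]. Merged: [5, 6, 8, 12, 12, 12]

Final merged array: [5, 6, 8, 12, 12, 12]
Total comparisons: 3

The merged array is [5, 6, 8, 12, 12, 12], requiring 3 comparisons. The merge step runs in O(n) time where n is the total number of elements.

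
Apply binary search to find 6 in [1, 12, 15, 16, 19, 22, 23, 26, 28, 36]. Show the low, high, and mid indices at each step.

Binary search for 6 in [1, 12, 15, 16, 19, 22, 23, 26, 28, 36]:

lo=0, hi=9, mid=4, arr[mid]=19 -> 19 > 6, search left half
lo=0, hi=3, mid=1, arr[mid]=12 -> 12 > 6, search left half
lo=0, hi=0, mid=0, arr[mid]=1 -> 1 < 6, search right half
lo=1 > hi=0, target 6 not found

Binary search determines that 6 is not in the array after 3 comparisons. The search space was exhausted without finding the target.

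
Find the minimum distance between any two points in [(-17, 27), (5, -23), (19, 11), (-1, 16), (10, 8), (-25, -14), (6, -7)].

Computing all pairwise distances among 7 points:

d((-17, 27), (5, -23)) = 54.626
d((-17, 27), (19, 11)) = 39.3954
d((-17, 27), (-1, 16)) = 19.4165
d((-17, 27), (10, 8)) = 33.0151
d((-17, 27), (-25, -14)) = 41.7732
d((-17, 27), (6, -7)) = 41.0488
d((5, -23), (19, 11)) = 36.7696
d((5, -23), (-1, 16)) = 39.4588
d((5, -23), (10, 8)) = 31.4006
d((5, -23), (-25, -14)) = 31.3209
d((5, -23), (6, -7)) = 16.0312
d((19, 11), (-1, 16)) = 20.6155
d((19, 11), (10, 8)) = 9.4868 <-- minimum
d((19, 11), (-25, -14)) = 50.6063
d((19, 11), (6, -7)) = 22.2036
d((-1, 16), (10, 8)) = 13.6015
d((-1, 16), (-25, -14)) = 38.4187
d((-1, 16), (6, -7)) = 24.0416
d((10, 8), (-25, -14)) = 41.3401
d((10, 8), (6, -7)) = 15.5242
d((-25, -14), (6, -7)) = 31.7805

Closest pair: (19, 11) and (10, 8) with distance 9.4868

The closest pair is (19, 11) and (10, 8) with Euclidean distance 9.4868. For 7 points, brute-force pairwise comparison is shown above. For large n, the divide-and-conquer algorithm (sort by x, recurse on halves, check the dividing strip) achieves O(n log n).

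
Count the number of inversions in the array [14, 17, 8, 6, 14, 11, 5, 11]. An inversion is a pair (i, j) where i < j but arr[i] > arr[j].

Finding inversions in [14, 17, 8, 6, 14, 11, 5, 11]:

(0, 2): arr[0]=14 > arr[2]=8
(0, 3): arr[0]=14 > arr[3]=6
(0, 5): arr[0]=14 > arr[5]=11
(0, 6): arr[0]=14 > arr[6]=5
(0, 7): arr[0]=14 > arr[7]=11
(1, 2): arr[1]=17 > arr[2]=8
(1, 3): arr[1]=17 > arr[3]=6
(1, 4): arr[1]=17 > arr[4]=14
(1, 5): arr[1]=17 > arr[5]=11
(1, 6): arr[1]=17 > arr[6]=5
(1, 7): arr[1]=17 > arr[7]=11
(2, 3): arr[2]=8 > arr[3]=6
(2, 6): arr[2]=8 > arr[6]=5
(3, 6): arr[3]=6 > arr[6]=5
(4, 5): arr[4]=14 > arr[5]=11
(4, 6): arr[4]=14 > arr[6]=5
(4, 7): arr[4]=14 > arr[7]=11
(5, 6): arr[5]=11 > arr[6]=5

Total inversions: 18

The array has 18 inversion(s): (0,2), (0,3), (0,5), (0,6), (0,7), (1,2), (1,3), (1,4), (1,5), (1,6), (1,7), (2,3), (2,6), (3,6), (4,5), (4,6), (4,7), (5,6). Each pair (i,j) satisfies i < j and arr[i] > arr[j].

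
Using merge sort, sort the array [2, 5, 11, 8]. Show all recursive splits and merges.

Merge sort trace:

Split: [2, 5, 11, 8] -> [2, 5] and [11, 8]
  Split: [2, 5] -> [2] and [5]
  Merge: [2] + [5] -> [2, 5]
  Split: [11, 8] -> [11] and [8]
  Merge: [11] + [8] -> [8, 11]
Merge: [2, 5] + [8, 11] -> [2, 5, 8, 11]

Final sorted array: [2, 5, 8, 11]

The merge sort proceeds by recursively splitting the array and merging sorted halves.
After all merges, the sorted array is [2, 5, 8, 11].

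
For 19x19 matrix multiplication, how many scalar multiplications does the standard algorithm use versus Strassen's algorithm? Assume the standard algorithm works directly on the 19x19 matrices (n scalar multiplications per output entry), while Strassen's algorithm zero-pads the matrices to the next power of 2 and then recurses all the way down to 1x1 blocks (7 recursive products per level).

Matrix multiplication for 19x19 matrices:

Strassen's algorithm requires power-of-2 dimensions. Pad 19x19 to 32x32 (next power of 2).

Standard algorithm: 19^3 = 6859 multiplications
Strassen's algorithm: 7^(log2(32)) = 7^5 = 16807 multiplications
Difference: 6859 - 16807 = -9948 (Strassen uses MORE here due to padding overhead — for small or just-over-power-of-2 n, padding can outweigh the per-level savings)

Standard: 6859 multiplications (19^3). Strassen: 16807 multiplications (7^5, after padding to 32x32). Strassen reduces 8 recursive multiplications to 7 at each level.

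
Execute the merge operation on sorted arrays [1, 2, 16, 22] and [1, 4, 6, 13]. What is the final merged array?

Merging process:

Compare 1 vs 1: take 1 from left. Merged: [1]
Compare 2 vs 1: take 1 from right. Merged: [1, 1]
Compare 2 vs 4: take 2 from left. Merged: [1, 1, 2]
Compare 16 vs 4: take 4 from right. Merged: [1, 1, 2, 4]
Compare 16 vs 6: take 6 from right. Merged: [1, 1, 2, 4, 6]
Compare 16 vs 13: take 13 from right. Merged: [1, 1, 2, 4, 6, 13]
Append remaining from left: [16, 22]. Merged: [1, 1, 2, 4, 6, 13, 16, 22]

Final merged array: [1, 1, 2, 4, 6, 13, 16, 22]
Total comparisons: 6

The merged array is [1, 1, 2, 4, 6, 13, 16, 22], requiring 6 comparisons. The merge step runs in O(n) time where n is the total number of elements.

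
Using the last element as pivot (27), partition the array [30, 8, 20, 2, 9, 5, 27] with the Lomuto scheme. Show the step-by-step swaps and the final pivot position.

Lomuto partition with pivot = 27:

Initial array: [30, 8, 20, 2, 9, 5, 27]

arr[0]=30 > 27: no swap
arr[1]=8 <= 27: swap with position 0, array becomes [8, 30, 20, 2, 9, 5, 27]
arr[2]=20 <= 27: swap with position 1, array becomes [8, 20, 30, 2, 9, 5, 27]
arr[3]=2 <= 27: swap with position 2, array becomes [8, 20, 2, 30, 9, 5, 27]
arr[4]=9 <= 27: swap with position 3, array becomes [8, 20, 2, 9, 30, 5, 27]
arr[5]=5 <= 27: swap with position 4, array becomes [8, 20, 2, 9, 5, 30, 27]

Place pivot at position 5: [8, 20, 2, 9, 5, 27, 30]
Pivot position: 5

After partitioning with pivot 27, the array becomes [8, 20, 2, 9, 5, 27, 30]. The pivot is placed at index 5. All elements to the left of the pivot are <= 27, and all elements to the right are > 27.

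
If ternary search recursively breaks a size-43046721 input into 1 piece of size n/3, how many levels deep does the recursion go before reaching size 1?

For divide and conquer with division factor 3:

Problem sizes at each level:
Level 0: 43046721
Level 1: 14348907
Level 2: 4782969
Level 3: 1594323
Level 4: 531441
Level 5: 177147
Level 6: 59049
Level 7: 19683
Level 8: 6561
Level 9: 2187
Level 10: 729
Level 11: 243
Level 12: 81
Level 13: 27
Level 14: 9
Level 15: 3
Level 16: 1

The root is level 0 and the size-1 base case is level 16 (the tree spans levels 0 through 16, i.e. 17 levels counting the root), so the depth is the number of divisions: log_3(43046721) = 16

The recursion tree depth is log_3(43046721) = 16. At each level, the problem size is divided by 3, so it takes 16 divisions to reduce to a base case of size 1. The algorithm makes 1 recursive call at each level.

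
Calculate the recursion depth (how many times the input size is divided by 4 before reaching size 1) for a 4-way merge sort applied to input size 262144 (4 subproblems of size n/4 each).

For divide and conquer with division factor 4:

Problem sizes at each level:
Level 0: 262144
Level 1: 65536
Level 2: 16384
Level 3: 4096
Level 4: 1024
Level 5: 256
Level 6: 64
Level 7: 16
Level 8: 4
Level 9: 1

The root is level 0 and the size-1 base case is level 9 (the tree spans levels 0 through 9, i.e. 10 levels counting the root), so the depth is the number of divisions: log_4(262144) = 9

The recursion tree depth is log_4(262144) = 9. At each level, the problem size is divided by 4, so it takes 9 divisions to reduce to a base case of size 1. The algorithm makes 4 recursive calls at each level.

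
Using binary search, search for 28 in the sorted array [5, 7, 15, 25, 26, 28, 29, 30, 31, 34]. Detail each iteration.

Binary search for 28 in [5, 7, 15, 25, 26, 28, 29, 30, 31, 34]:

lo=0, hi=9, mid=4, arr[mid]=26 -> 26 < 28, search right half
lo=5, hi=9, mid=7, arr[mid]=30 -> 30 > 28, search left half
lo=5, hi=6, mid=5, arr[mid]=28 -> Found target at index 5!

Binary search finds 28 at index 5 after 3 comparisons. The search repeatedly halves the search space by comparing with the middle element.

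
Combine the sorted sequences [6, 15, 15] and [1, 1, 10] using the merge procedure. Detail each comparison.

Merging process:

Compare 6 vs 1: take 1 from right. Merged: [1]
Compare 6 vs 1: take 1 from right. Merged: [1, 1]
Compare 6 vs 10: take 6 from left. Merged: [1, 1, 6]
Compare 15 vs 10: take 10 from right. Merged: [1, 1, 6, 10]
Append remaining from left: [15, 15]. Merged: [1, 1, 6, 10, 15, 15]

Final merged array: [1, 1, 6, 10, 15, 15]
Total comparisons: 4

The merged array is [1, 1, 6, 10, 15, 15], requiring 4 comparisons. The merge step runs in O(n) time where n is the total number of elements.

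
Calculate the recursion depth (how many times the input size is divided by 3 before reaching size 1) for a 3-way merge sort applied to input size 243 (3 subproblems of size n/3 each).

For divide and conquer with division factor 3:

Problem sizes at each level:
Level 0: 243
Level 1: 81
Level 2: 27
Level 3: 9
Level 4: 3
Level 5: 1

The root is level 0 and the size-1 base case is level 5 (the tree spans levels 0 through 5, i.e. 6 levels counting the root), so the depth is the number of divisions: log_3(243) = 5

The recursion tree depth is log_3(243) = 5. At each level, the problem size is divided by 3, so it takes 5 divisions to reduce to a base case of size 1. The algorithm makes 3 recursive calls at each level.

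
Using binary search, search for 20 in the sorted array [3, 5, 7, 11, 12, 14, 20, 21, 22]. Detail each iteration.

Binary search for 20 in [3, 5, 7, 11, 12, 14, 20, 21, 22]:

lo=0, hi=8, mid=4, arr[mid]=12 -> 12 < 20, search right half
lo=5, hi=8, mid=6, arr[mid]=20 -> Found target at index 6!

Binary search finds 20 at index 6 after 2 comparisons. The search repeatedly halves the search space by comparing with the middle element.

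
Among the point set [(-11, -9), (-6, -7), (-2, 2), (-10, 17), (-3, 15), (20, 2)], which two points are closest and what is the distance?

Computing all pairwise distances among 6 points:

d((-11, -9), (-6, -7)) = 5.3852 <-- minimum
d((-11, -9), (-2, 2)) = 14.2127
d((-11, -9), (-10, 17)) = 26.0192
d((-11, -9), (-3, 15)) = 25.2982
d((-11, -9), (20, 2)) = 32.8938
d((-6, -7), (-2, 2)) = 9.8489
d((-6, -7), (-10, 17)) = 24.3311
d((-6, -7), (-3, 15)) = 22.2036
d((-6, -7), (20, 2)) = 27.5136
d((-2, 2), (-10, 17)) = 17.0
d((-2, 2), (-3, 15)) = 13.0384
d((-2, 2), (20, 2)) = 22.0
d((-10, 17), (-3, 15)) = 7.2801
d((-10, 17), (20, 2)) = 33.541
d((-3, 15), (20, 2)) = 26.4197

Closest pair: (-11, -9) and (-6, -7) with distance 5.3852

The closest pair is (-11, -9) and (-6, -7) with Euclidean distance 5.3852. For 6 points, brute-force pairwise comparison is shown above. For large n, the divide-and-conquer algorithm (sort by x, recurse on halves, check the dividing strip) achieves O(n log n).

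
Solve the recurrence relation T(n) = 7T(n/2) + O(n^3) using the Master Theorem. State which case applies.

Master Theorem for T(n) = 7T(n/2) + O(n^3):

a = 7, b = 2, c = 3
log_b(a) = log_2(7) = 2.8074

Case 3: c = 3 > log_2(7) = 2.8074
T(n) = O(n^3) = O(n^3)

For T(n) = 7T(n/2) + O(n^3): log_2(7) = 2.8074. This is Case 3 of the Master Theorem (c > log_b(a), work dominated by root), giving O(n^3).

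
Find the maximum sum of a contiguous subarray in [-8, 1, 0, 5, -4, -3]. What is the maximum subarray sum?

Using Kadane's algorithm on [-8, 1, 0, 5, -4, -3]:

Scanning through the array:
Position 1 (value 1): max_ending_here = 1, max_so_far = 1
Position 2 (value 0): max_ending_here = 1, max_so_far = 1
Position 3 (value 5): max_ending_here = 6, max_so_far = 6
Position 4 (value -4): max_ending_here = 2, max_so_far = 6
Position 5 (value -3): max_ending_here = -1, max_so_far = 6

Maximum subarray: [1, 0, 5]
Maximum sum: 6

The maximum subarray is [1, 0, 5] with sum 6. This subarray runs from index 1 to index 3.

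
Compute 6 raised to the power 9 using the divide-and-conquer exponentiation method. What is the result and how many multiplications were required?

Computing 6^9 by squaring (build up from 6^1; each line after the first costs one multiplication):

6^1 = 6
6^2 = (6^1)^2 = 6^2 = 36
6^4 = (6^2)^2 = 36^2 = 1296
6^8 = (6^4)^2 = 1296^2 = 1679616
6^9 = 6 * 6^8 = 6 * 1679616 = 10077696

Result: 10077696
Multiplications needed: 4 (4 lines after 6^1)

6^9 = 10077696. Using exponentiation by squaring, this requires 4 multiplications. The key idea: if the exponent is even, square the half-power; if odd, multiply by the base once.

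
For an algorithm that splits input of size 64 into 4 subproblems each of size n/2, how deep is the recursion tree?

For divide and conquer with division factor 2:

Problem sizes at each level:
Level 0: 64
Level 1: 32
Level 2: 16
Level 3: 8
Level 4: 4
Level 5: 2
Level 6: 1

The root is level 0 and the size-1 base case is level 6 (the tree spans levels 0 through 6, i.e. 7 levels counting the root), so the depth is the number of divisions: log_2(64) = 6

The recursion tree depth is log_2(64) = 6. At each level, the problem size is divided by 2, so it takes 6 divisions to reduce to a base case of size 1. The algorithm makes 4 recursive calls at each level.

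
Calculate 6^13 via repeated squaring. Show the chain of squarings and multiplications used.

Computing 6^13 by squaring (build up from 6^1; each line after the first costs one multiplication):

6^1 = 6
6^2 = (6^1)^2 = 6^2 = 36
6^3 = 6 * 6^2 = 6 * 36 = 216
6^6 = (6^3)^2 = 216^2 = 46656
6^12 = (6^6)^2 = 46656^2 = 2176782336
6^13 = 6 * 6^12 = 6 * 2176782336 = 13060694016

Result: 13060694016
Multiplications needed: 5 (5 lines after 6^1)

6^13 = 13060694016. Using exponentiation by squaring, this requires 5 multiplications. The key idea: if the exponent is even, square the half-power; if odd, multiply by the base once.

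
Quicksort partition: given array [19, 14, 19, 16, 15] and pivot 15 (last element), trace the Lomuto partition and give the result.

Lomuto partition with pivot = 15:

Initial array: [19, 14, 19, 16, 15]

arr[0]=19 > 15: no swap
arr[1]=14 <= 15: swap with position 0, array becomes [14, 19, 19, 16, 15]
arr[2]=19 > 15: no swap
arr[3]=16 > 15: no swap

Place pivot at position 1: [14, 15, 19, 16, 19]
Pivot position: 1

After partitioning with pivot 15, the array becomes [14, 15, 19, 16, 19]. The pivot is placed at index 1. All elements to the left of the pivot are <= 15, and all elements to the right are > 15.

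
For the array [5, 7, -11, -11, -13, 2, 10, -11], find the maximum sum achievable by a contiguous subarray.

Using Kadane's algorithm on [5, 7, -11, -11, -13, 2, 10, -11]:

Scanning through the array:
Position 1 (value 7): max_ending_here = 12, max_so_far = 12
Position 2 (value -11): max_ending_here = 1, max_so_far = 12
Position 3 (value -11): max_ending_here = -10, max_so_far = 12
Position 4 (value -13): max_ending_here = -13, max_so_far = 12
Position 5 (value 2): max_ending_here = 2, max_so_far = 12
Position 6 (value 10): max_ending_here = 12, max_so_far = 12
Position 7 (value -11): max_ending_here = 1, max_so_far = 12

Maximum subarray: [5, 7]
Maximum sum: 12

The maximum subarray is [5, 7] with sum 12. This subarray runs from index 0 to index 1.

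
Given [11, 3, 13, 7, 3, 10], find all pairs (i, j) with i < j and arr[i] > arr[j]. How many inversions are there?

Finding inversions in [11, 3, 13, 7, 3, 10]:

(0, 1): arr[0]=11 > arr[1]=3
(0, 3): arr[0]=11 > arr[3]=7
(0, 4): arr[0]=11 > arr[4]=3
(0, 5): arr[0]=11 > arr[5]=10
(2, 3): arr[2]=13 > arr[3]=7
(2, 4): arr[2]=13 > arr[4]=3
(2, 5): arr[2]=13 > arr[5]=10
(3, 4): arr[3]=7 > arr[4]=3

Total inversions: 8

The array has 8 inversion(s): (0,1), (0,3), (0,4), (0,5), (2,3), (2,4), (2,5), (3,4). Each pair (i,j) satisfies i < j and arr[i] > arr[j].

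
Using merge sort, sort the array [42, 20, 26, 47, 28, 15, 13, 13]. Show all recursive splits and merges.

Merge sort trace:

Split: [42, 20, 26, 47, 28, 15, 13, 13] -> [42, 20, 26, 47] and [28, 15, 13, 13]
  Split: [42, 20, 26, 47] -> [42, 20] and [26, 47]
    Split: [42, 20] -> [42] and [20]
    Merge: [42] + [20] -> [20, 42]
    Split: [26, 47] -> [26] and [47]
    Merge: [26] + [47] -> [26, 47]
  Merge: [20, 42] + [26, 47] -> [20, 26, 42, 47]
  Split: [28, 15, 13, 13] -> [28, 15] and [13, 13]
    Split: [28, 15] -> [28] and [15]
    Merge: [28] + [15] -> [15, 28]
    Split: [13, 13] -> [13] and [13]
    Merge: [13] + [13] -> [13, 13]
  Merge: [15, 28] + [13, 13] -> [13, 13, 15, 28]
Merge: [20, 26, 42, 47] + [13, 13, 15, 28] -> [13, 13, 15, 20, 26, 28, 42, 47]

Final sorted array: [13, 13, 15, 20, 26, 28, 42, 47]

The merge sort proceeds by recursively splitting the array and merging sorted halves.
After all merges, the sorted array is [13, 13, 15, 20, 26, 28, 42, 47].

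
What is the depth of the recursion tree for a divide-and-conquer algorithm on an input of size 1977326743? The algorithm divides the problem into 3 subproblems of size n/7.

For divide and conquer with division factor 7:

Problem sizes at each level:
Level 0: 1977326743
Level 1: 282475249
Level 2: 40353607
Level 3: 5764801
Level 4: 823543
Level 5: 117649
Level 6: 16807
Level 7: 2401
Level 8: 343
Level 9: 49
Level 10: 7
Level 11: 1

The root is level 0 and the size-1 base case is level 11 (the tree spans levels 0 through 11, i.e. 12 levels counting the root), so the depth is the number of divisions: log_7(1977326743) = 11

The recursion tree depth is log_7(1977326743) = 11. At each level, the problem size is divided by 7, so it takes 11 divisions to reduce to a base case of size 1. The algorithm makes 3 recursive calls at each level.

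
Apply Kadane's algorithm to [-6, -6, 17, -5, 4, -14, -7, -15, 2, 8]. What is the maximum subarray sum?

Using Kadane's algorithm on [-6, -6, 17, -5, 4, -14, -7, -15, 2, 8]:

Scanning through the array:
Position 1 (value -6): max_ending_here = -6, max_so_far = -6
Position 2 (value 17): max_ending_here = 17, max_so_far = 17
Position 3 (value -5): max_ending_here = 12, max_so_far = 17
Position 4 (value 4): max_ending_here = 16, max_so_far = 17
Position 5 (value -14): max_ending_here = 2, max_so_far = 17
Position 6 (value -7): max_ending_here = -5, max_so_far = 17
Position 7 (value -15): max_ending_here = -15, max_so_far = 17
Position 8 (value 2): max_ending_here = 2, max_so_far = 17
Position 9 (value 8): max_ending_here = 10, max_so_far = 17

Maximum subarray: [17]
Maximum sum: 17

The maximum subarray is [17] with sum 17. This subarray runs from index 2 to index 2.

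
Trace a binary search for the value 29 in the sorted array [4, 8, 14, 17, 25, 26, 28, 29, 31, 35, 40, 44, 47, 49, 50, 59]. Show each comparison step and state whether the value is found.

Binary search for 29 in [4, 8, 14, 17, 25, 26, 28, 29, 31, 35, 40, 44, 47, 49, 50, 59]:

lo=0, hi=15, mid=7, arr[mid]=29 -> Found target at index 7!

Binary search finds 29 at index 7 after 1 comparisons. The search repeatedly halves the search space by comparing with the middle element.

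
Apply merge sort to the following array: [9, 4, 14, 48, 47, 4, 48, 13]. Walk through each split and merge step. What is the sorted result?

Merge sort trace:

Split: [9, 4, 14, 48, 47, 4, 48, 13] -> [9, 4, 14, 48] and [47, 4, 48, 13]
  Split: [9, 4, 14, 48] -> [9, 4] and [14, 48]
    Split: [9, 4] -> [9] and [4]
    Merge: [9] + [4] -> [4, 9]
    Split: [14, 48] -> [14] and [48]
    Merge: [14] + [48] -> [14, 48]
  Merge: [4, 9] + [14, 48] -> [4, 9, 14, 48]
  Split: [47, 4, 48, 13] -> [47, 4] and [48, 13]
    Split: [47, 4] -> [47] and [4]
    Merge: [47] + [4] -> [4, 47]
    Split: [48, 13] -> [48] and [13]
    Merge: [48] + [13] -> [13, 48]
  Merge: [4, 47] + [13, 48] -> [4, 13, 47, 48]
Merge: [4, 9, 14, 48] + [4, 13, 47, 48] -> [4, 4, 9, 13, 14, 47, 48, 48]

Final sorted array: [4, 4, 9, 13, 14, 47, 48, 48]

The merge sort proceeds by recursively splitting the array and merging sorted halves.
After all merges, the sorted array is [4, 4, 9, 13, 14, 47, 48, 48].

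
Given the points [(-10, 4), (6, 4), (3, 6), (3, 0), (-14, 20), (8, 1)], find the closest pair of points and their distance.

Computing all pairwise distances among 6 points:

d((-10, 4), (6, 4)) = 16.0
d((-10, 4), (3, 6)) = 13.1529
d((-10, 4), (3, 0)) = 13.6015
d((-10, 4), (-14, 20)) = 16.4924
d((-10, 4), (8, 1)) = 18.2483
d((6, 4), (3, 6)) = 3.6056 <-- minimum
d((6, 4), (3, 0)) = 5.0
d((6, 4), (-14, 20)) = 25.6125
d((6, 4), (8, 1)) = 3.6056 <-- minimum
d((3, 6), (3, 0)) = 6.0
d((3, 6), (-14, 20)) = 22.0227
d((3, 6), (8, 1)) = 7.0711
d((3, 0), (-14, 20)) = 26.2488
d((3, 0), (8, 1)) = 5.099
d((-14, 20), (8, 1)) = 29.0689

Minimum distance: 3.6056 (tie among 2 pairs: (6, 4) and (3, 6); (6, 4) and (8, 1))

The minimum Euclidean distance is 3.6056. There is a tie: 2 pairs achieve this minimum — (6, 4) and (3, 6); (6, 4) and (8, 1). Any of these is a valid closest pair. For 6 points, brute-force pairwise comparison is shown above. For large n, the divide-and-conquer algorithm (sort by x, recurse on halves, check the dividing strip) achieves O(n log n).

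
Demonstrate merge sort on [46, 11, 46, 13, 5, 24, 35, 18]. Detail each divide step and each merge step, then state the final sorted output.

Merge sort trace:

Split: [46, 11, 46, 13, 5, 24, 35, 18] -> [46, 11, 46, 13] and [5, 24, 35, 18]
  Split: [46, 11, 46, 13] -> [46, 11] and [46, 13]
    Split: [46, 11] -> [46] and [11]
    Merge: [46] + [11] -> [11, 46]
    Split: [46, 13] -> [46] and [13]
    Merge: [46] + [13] -> [13, 46]
  Merge: [11, 46] + [13, 46] -> [11, 13, 46, 46]
  Split: [5, 24, 35, 18] -> [5, 24] and [35, 18]
    Split: [5, 24] -> [5] and [24]
    Merge: [5] + [24] -> [5, 24]
    Split: [35, 18] -> [35] and [18]
    Merge: [35] + [18] -> [18, 35]
  Merge: [5, 24] + [18, 35] -> [5, 18, 24, 35]
Merge: [11, 13, 46, 46] + [5, 18, 24, 35] -> [5, 11, 13, 18, 24, 35, 46, 46]

Final sorted array: [5, 11, 13, 18, 24, 35, 46, 46]

The merge sort proceeds by recursively splitting the array and merging sorted halves.
After all merges, the sorted array is [5, 11, 13, 18, 24, 35, 46, 46].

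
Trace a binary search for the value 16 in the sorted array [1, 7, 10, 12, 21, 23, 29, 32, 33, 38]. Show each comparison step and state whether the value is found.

Binary search for 16 in [1, 7, 10, 12, 21, 23, 29, 32, 33, 38]:

lo=0, hi=9, mid=4, arr[mid]=21 -> 21 > 16, search left half
lo=0, hi=3, mid=1, arr[mid]=7 -> 7 < 16, search right half
lo=2, hi=3, mid=2, arr[mid]=10 -> 10 < 16, search right half
lo=3, hi=3, mid=3, arr[mid]=12 -> 12 < 16, search right half
lo=4 > hi=3, target 16 not found

Binary search determines that 16 is not in the array after 4 comparisons. The search space was exhausted without finding the target.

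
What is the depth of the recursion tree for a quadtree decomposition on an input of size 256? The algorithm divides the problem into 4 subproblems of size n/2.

For divide and conquer with division factor 2:

Problem sizes at each level:
Level 0: 256
Level 1: 128
Level 2: 64
Level 3: 32
Level 4: 16
Level 5: 8
Level 6: 4
Level 7: 2
Level 8: 1

The root is level 0 and the size-1 base case is level 8 (the tree spans levels 0 through 8, i.e. 9 levels counting the root), so the depth is the number of divisions: log_2(256) = 8

The recursion tree depth is log_2(256) = 8. At each level, the problem size is divided by 2, so it takes 8 divisions to reduce to a base case of size 1. The algorithm makes 4 recursive calls at each level.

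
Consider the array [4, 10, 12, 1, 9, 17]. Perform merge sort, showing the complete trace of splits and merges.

Merge sort trace:

Split: [4, 10, 12, 1, 9, 17] -> [4, 10, 12] and [1, 9, 17]
  Split: [4, 10, 12] -> [4] and [10, 12]
    Split: [10, 12] -> [10] and [12]
    Merge: [10] + [12] -> [10, 12]
  Merge: [4] + [10, 12] -> [4, 10, 12]
  Split: [1, 9, 17] -> [1] and [9, 17]
    Split: [9, 17] -> [9] and [17]
    Merge: [9] + [17] -> [9, 17]
  Merge: [1] + [9, 17] -> [1, 9, 17]
Merge: [4, 10, 12] + [1, 9, 17] -> [1, 4, 9, 10, 12, 17]

Final sorted array: [1, 4, 9, 10, 12, 17]

The merge sort proceeds by recursively splitting the array and merging sorted halves.
After all merges, the sorted array is [1, 4, 9, 10, 12, 17].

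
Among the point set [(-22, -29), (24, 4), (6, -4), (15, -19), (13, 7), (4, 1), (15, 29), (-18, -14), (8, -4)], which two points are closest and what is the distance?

Computing all pairwise distances among 9 points:

d((-22, -29), (24, 4)) = 56.6127
d((-22, -29), (6, -4)) = 37.5366
d((-22, -29), (15, -19)) = 38.3275
d((-22, -29), (13, 7)) = 50.2096
d((-22, -29), (4, 1)) = 39.6989
d((-22, -29), (15, 29)) = 68.7968
d((-22, -29), (-18, -14)) = 15.5242
d((-22, -29), (8, -4)) = 39.0512
d((24, 4), (6, -4)) = 19.6977
d((24, 4), (15, -19)) = 24.6982
d((24, 4), (13, 7)) = 11.4018
d((24, 4), (4, 1)) = 20.2237
d((24, 4), (15, 29)) = 26.5707
d((24, 4), (-18, -14)) = 45.6946
d((24, 4), (8, -4)) = 17.8885
d((6, -4), (15, -19)) = 17.4929
d((6, -4), (13, 7)) = 13.0384
d((6, -4), (4, 1)) = 5.3852
d((6, -4), (15, 29)) = 34.2053
d((6, -4), (-18, -14)) = 26.0
d((6, -4), (8, -4)) = 2.0 <-- minimum
d((15, -19), (13, 7)) = 26.0768
d((15, -19), (4, 1)) = 22.8254
d((15, -19), (15, 29)) = 48.0
d((15, -19), (-18, -14)) = 33.3766
d((15, -19), (8, -4)) = 16.5529
d((13, 7), (4, 1)) = 10.8167
d((13, 7), (15, 29)) = 22.0907
d((13, 7), (-18, -14)) = 37.4433
d((13, 7), (8, -4)) = 12.083
d((4, 1), (15, 29)) = 30.0832
d((4, 1), (-18, -14)) = 26.6271
d((4, 1), (8, -4)) = 6.4031
d((15, 29), (-18, -14)) = 54.2033
d((15, 29), (8, -4)) = 33.7343
d((-18, -14), (8, -4)) = 27.8568

Closest pair: (6, -4) and (8, -4) with distance 2.0

The closest pair is (6, -4) and (8, -4) with Euclidean distance 2.0. For 9 points, brute-force pairwise comparison is shown above. For large n, the divide-and-conquer algorithm (sort by x, recurse on halves, check the dividing strip) achieves O(n log n).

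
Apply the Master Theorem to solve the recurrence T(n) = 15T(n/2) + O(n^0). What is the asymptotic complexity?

Master Theorem for T(n) = 15T(n/2) + O(n^0):

a = 15, b = 2, c = 0
log_b(a) = log_2(15) = 3.9069

Case 1: c = 0 < log_2(15) = 3.9069
T(n) = O(n^(log_2 15))

For T(n) = 15T(n/2) + O(n^0): log_2(15) = 3.9069. This is Case 1 of the Master Theorem (c < log_b(a), work dominated by leaves), giving O(n^(log_2 15)).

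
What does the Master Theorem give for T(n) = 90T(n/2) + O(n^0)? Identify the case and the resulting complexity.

Master Theorem for T(n) = 90T(n/2) + O(n^0):

a = 90, b = 2, c = 0
log_b(a) = log_2(90) = 6.4919

Case 1: c = 0 < log_2(90) = 6.4919
T(n) = O(n^(log_2 90))

For T(n) = 90T(n/2) + O(n^0): log_2(90) = 6.4919. This is Case 1 of the Master Theorem (c < log_b(a), work dominated by leaves), giving O(n^(log_2 90)).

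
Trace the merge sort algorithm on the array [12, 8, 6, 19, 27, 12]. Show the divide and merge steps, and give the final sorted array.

Merge sort trace:

Split: [12, 8, 6, 19, 27, 12] -> [12, 8, 6] and [19, 27, 12]
  Split: [12, 8, 6] -> [12] and [8, 6]
    Split: [8, 6] -> [8] and [6]
    Merge: [8] + [6] -> [6, 8]
  Merge: [12] + [6, 8] -> [6, 8, 12]
  Split: [19, 27, 12] -> [19] and [27, 12]
    Split: [27, 12] -> [27] and [12]
    Merge: [27] + [12] -> [12, 27]
  Merge: [19] + [12, 27] -> [12, 19, 27]
Merge: [6, 8, 12] + [12, 19, 27] -> [6, 8, 12, 12, 19, 27]

Final sorted array: [6, 8, 12, 12, 19, 27]

The merge sort proceeds by recursively splitting the array and merging sorted halves.
After all merges, the sorted array is [6, 8, 12, 12, 19, 27].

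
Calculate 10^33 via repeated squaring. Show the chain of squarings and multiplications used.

Computing 10^33 by squaring (build up from 10^1; each line after the first costs one multiplication):

10^1 = 10
10^2 = (10^1)^2 = 10^2 = 100
10^4 = (10^2)^2 = 100^2 = 10000
10^8 = (10^4)^2 = 10000^2 = 100000000
10^16 = (10^8)^2 = 100000000^2 = 10000000000000000
10^32 = (10^16)^2 = 10000000000000000^2 = 100000000000000000000000000000000
10^33 = 10 * 10^32 = 10 * 100000000000000000000000000000000 = 1000000000000000000000000000000000

Result: 1000000000000000000000000000000000
Multiplications needed: 6 (6 lines after 10^1)

10^33 = 1000000000000000000000000000000000. Using exponentiation by squaring, this requires 6 multiplications. The key idea: if the exponent is even, square the half-power; if odd, multiply by the base once.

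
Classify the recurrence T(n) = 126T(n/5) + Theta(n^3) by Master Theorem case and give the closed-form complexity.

Master Theorem for T(n) = 126T(n/5) + O(n^3):

a = 126, b = 5, c = 3
log_b(a) = log_5(126) = 3.0050

Case 1: c = 3 < log_5(126) = 3.0050
T(n) = O(n^(log_5 126))

For T(n) = 126T(n/5) + O(n^3): log_5(126) = 3.0050. This is Case 1 of the Master Theorem (c < log_b(a), work dominated by leaves), giving O(n^(log_5 126)).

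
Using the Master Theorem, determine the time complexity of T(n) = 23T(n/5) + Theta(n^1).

Master Theorem for T(n) = 23T(n/5) + O(n^1):

a = 23, b = 5, c = 1
log_b(a) = log_5(23) = 1.9482

Case 1: c = 1 < log_5(23) = 1.9482
T(n) = O(n^(log_5 23))

For T(n) = 23T(n/5) + O(n^1): log_5(23) = 1.9482. This is Case 1 of the Master Theorem (c < log_b(a), work dominated by leaves), giving O(n^(log_5 23)).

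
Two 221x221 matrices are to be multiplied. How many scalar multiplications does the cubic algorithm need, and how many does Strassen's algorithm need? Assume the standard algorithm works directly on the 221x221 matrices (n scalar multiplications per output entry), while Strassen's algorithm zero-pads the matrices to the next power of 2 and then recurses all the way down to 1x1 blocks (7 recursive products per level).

Matrix multiplication for 221x221 matrices:

Strassen's algorithm requires power-of-2 dimensions. Pad 221x221 to 256x256 (next power of 2).

Standard algorithm: 221^3 = 10793861 multiplications
Strassen's algorithm: 7^(log2(256)) = 7^8 = 5764801 multiplications
Savings: 10793861 - 5764801 = 5029060 multiplications

Standard: 10793861 multiplications (221^3). Strassen: 5764801 multiplications (7^8, after padding to 256x256). Strassen reduces 8 recursive multiplications to 7 at each level.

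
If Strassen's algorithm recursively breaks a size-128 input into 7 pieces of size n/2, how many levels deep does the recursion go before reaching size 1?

For divide and conquer with division factor 2:

Problem sizes at each level:
Level 0: 128
Level 1: 64
Level 2: 32
Level 3: 16
Level 4: 8
Level 5: 4
Level 6: 2
Level 7: 1

The root is level 0 and the size-1 base case is level 7 (the tree spans levels 0 through 7, i.e. 8 levels counting the root), so the depth is the number of divisions: log_2(128) = 7

The recursion tree depth is log_2(128) = 7. At each level, the problem size is divided by 2, so it takes 7 divisions to reduce to a base case of size 1. The algorithm makes 7 recursive calls at each level.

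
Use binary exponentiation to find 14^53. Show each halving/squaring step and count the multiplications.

Computing 14^53 by squaring (build up from 14^1; each line after the first costs one multiplication):

14^1 = 14
14^2 = (14^1)^2 = 14^2 = 196
14^3 = 14 * 14^2 = 14 * 196 = 2744
14^6 = (14^3)^2 = 2744^2 = 7529536
14^12 = (14^6)^2 = 7529536^2 = 56693912375296
14^13 = 14 * 14^12 = 14 * 56693912375296 = 793714773254144
14^26 = (14^13)^2 = 793714773254144^2 = 629983141281877223603213172736
14^52 = (14^26)^2 = 629983141281877223603213172736^2 = 396878758299381678483277913691857524931552116018231373725696
14^53 = 14 * 14^52 = 14 * 396878758299381678483277913691857524931552116018231373725696 = 5556302616191343498765890791686005349041729624255239232159744

Result: 5556302616191343498765890791686005349041729624255239232159744
Multiplications needed: 8 (8 lines after 14^1)

14^53 = 5556302616191343498765890791686005349041729624255239232159744. Using exponentiation by squaring, this requires 8 multiplications. The key idea: if the exponent is even, square the half-power; if odd, multiply by the base once.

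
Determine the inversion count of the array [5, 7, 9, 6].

Finding inversions in [5, 7, 9, 6]:

(1, 3): arr[1]=7 > arr[3]=6
(2, 3): arr[2]=9 > arr[3]=6

Total inversions: 2

The array has 2 inversion(s): (1,3), (2,3). Each pair (i,j) satisfies i < j and arr[i] > arr[j].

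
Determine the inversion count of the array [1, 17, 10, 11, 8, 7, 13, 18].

Finding inversions in [1, 17, 10, 11, 8, 7, 13, 18]:

(1, 2): arr[1]=17 > arr[2]=10
(1, 3): arr[1]=17 > arr[3]=11
(1, 4): arr[1]=17 > arr[4]=8
(1, 5): arr[1]=17 > arr[5]=7
(1, 6): arr[1]=17 > arr[6]=13
(2, 4): arr[2]=10 > arr[4]=8
(2, 5): arr[2]=10 > arr[5]=7
(3, 4): arr[3]=11 > arr[4]=8
(3, 5): arr[3]=11 > arr[5]=7
(4, 5): arr[4]=8 > arr[5]=7

Total inversions: 10

The array has 10 inversion(s): (1,2), (1,3), (1,4), (1,5), (1,6), (2,4), (2,5), (3,4), (3,5), (4,5). Each pair (i,j) satisfies i < j and arr[i] > arr[j].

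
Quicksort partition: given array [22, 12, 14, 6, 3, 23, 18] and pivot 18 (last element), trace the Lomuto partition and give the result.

Lomuto partition with pivot = 18:

Initial array: [22, 12, 14, 6, 3, 23, 18]

arr[0]=22 > 18: no swap
arr[1]=12 <= 18: swap with position 0, array becomes [12, 22, 14, 6, 3, 23, 18]
arr[2]=14 <= 18: swap with position 1, array becomes [12, 14, 22, 6, 3, 23, 18]
arr[3]=6 <= 18: swap with position 2, array becomes [12, 14, 6, 22, 3, 23, 18]
arr[4]=3 <= 18: swap with position 3, array becomes [12, 14, 6, 3, 22, 23, 18]
arr[5]=23 > 18: no swap

Place pivot at position 4: [12, 14, 6, 3, 18, 23, 22]
Pivot position: 4

After partitioning with pivot 18, the array becomes [12, 14, 6, 3, 18, 23, 22]. The pivot is placed at index 4. All elements to the left of the pivot are <= 18, and all elements to the right are > 18.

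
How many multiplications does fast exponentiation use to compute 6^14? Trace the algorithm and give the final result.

Computing 6^14 by squaring (build up from 6^1; each line after the first costs one multiplication):

6^1 = 6
6^2 = (6^1)^2 = 6^2 = 36
6^3 = 6 * 6^2 = 6 * 36 = 216
6^6 = (6^3)^2 = 216^2 = 46656
6^7 = 6 * 6^6 = 6 * 46656 = 279936
6^14 = (6^7)^2 = 279936^2 = 78364164096

Result: 78364164096
Multiplications needed: 5 (5 lines after 6^1)

6^14 = 78364164096. Using exponentiation by squaring, this requires 5 multiplications. The key idea: if the exponent is even, square the half-power; if odd, multiply by the base once.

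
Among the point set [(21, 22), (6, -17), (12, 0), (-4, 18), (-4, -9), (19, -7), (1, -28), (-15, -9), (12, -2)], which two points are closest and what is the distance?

Computing all pairwise distances among 9 points:

d((21, 22), (6, -17)) = 41.7852
d((21, 22), (12, 0)) = 23.7697
d((21, 22), (-4, 18)) = 25.318
d((21, 22), (-4, -9)) = 39.8246
d((21, 22), (19, -7)) = 29.0689
d((21, 22), (1, -28)) = 53.8516
d((21, 22), (-15, -9)) = 47.5079
d((21, 22), (12, -2)) = 25.632
d((6, -17), (12, 0)) = 18.0278
d((6, -17), (-4, 18)) = 36.4005
d((6, -17), (-4, -9)) = 12.8062
d((6, -17), (19, -7)) = 16.4012
d((6, -17), (1, -28)) = 12.083
d((6, -17), (-15, -9)) = 22.4722
d((6, -17), (12, -2)) = 16.1555
d((12, 0), (-4, 18)) = 24.0832
d((12, 0), (-4, -9)) = 18.3576
d((12, 0), (19, -7)) = 9.8995
d((12, 0), (1, -28)) = 30.0832
d((12, 0), (-15, -9)) = 28.4605
d((12, 0), (12, -2)) = 2.0 <-- minimum
d((-4, 18), (-4, -9)) = 27.0
d((-4, 18), (19, -7)) = 33.9706
d((-4, 18), (1, -28)) = 46.2709
d((-4, 18), (-15, -9)) = 29.1548
d((-4, 18), (12, -2)) = 25.6125
d((-4, -9), (19, -7)) = 23.0868
d((-4, -9), (1, -28)) = 19.6469
d((-4, -9), (-15, -9)) = 11.0
d((-4, -9), (12, -2)) = 17.4642
d((19, -7), (1, -28)) = 27.6586
d((19, -7), (-15, -9)) = 34.0588
d((19, -7), (12, -2)) = 8.6023
d((1, -28), (-15, -9)) = 24.8395
d((1, -28), (12, -2)) = 28.2312
d((-15, -9), (12, -2)) = 27.8927

Closest pair: (12, 0) and (12, -2) with distance 2.0

The closest pair is (12, 0) and (12, -2) with Euclidean distance 2.0. For 9 points, brute-force pairwise comparison is shown above. For large n, the divide-and-conquer algorithm (sort by x, recurse on halves, check the dividing strip) achieves O(n log n).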